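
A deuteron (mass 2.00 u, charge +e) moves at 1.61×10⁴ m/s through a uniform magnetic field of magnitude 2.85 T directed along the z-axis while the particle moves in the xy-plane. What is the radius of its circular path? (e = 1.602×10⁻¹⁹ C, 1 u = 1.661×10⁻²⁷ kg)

r ≈ 1.17×10⁻⁴ m

The magnetic force provides the centripetal force: |q|vB = mv²/r.
r = mv/(|q|B) = (3.322×10⁻²⁷)(1.61×10⁴)/((1.602×10⁻¹⁹)(2.85)) ≈ 1.17×10⁻⁴ m.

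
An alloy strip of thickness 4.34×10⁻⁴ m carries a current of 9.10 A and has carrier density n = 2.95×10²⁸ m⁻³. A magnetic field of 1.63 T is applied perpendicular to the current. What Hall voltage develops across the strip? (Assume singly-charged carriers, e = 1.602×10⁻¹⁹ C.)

V_H ≈ 7.23×10⁻⁶ V

V_H = IB/(n e t).
V_H = (9.10)(1.63)/((2.95×10²⁸)(1.602×10⁻¹⁹)(4.34×10⁻⁴)) ≈ 7.23×10⁻⁶ V.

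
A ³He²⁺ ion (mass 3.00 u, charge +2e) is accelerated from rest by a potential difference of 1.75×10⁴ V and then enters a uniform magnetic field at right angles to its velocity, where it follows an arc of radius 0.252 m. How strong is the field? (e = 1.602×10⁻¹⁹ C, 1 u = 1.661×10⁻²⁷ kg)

B ≈ 0.0926 T

v = √(2|q|V/m) = √(2·3.204×10⁻¹⁹·1.75×10⁴/4.983×10⁻²⁷) ≈ 1.500×10⁶ m/s.
B = mv/(|q|r) = (4.983×10⁻²⁷)(1.500×10⁶)/((3.204×10⁻¹⁹)(0.252)) ≈ 0.0926 T.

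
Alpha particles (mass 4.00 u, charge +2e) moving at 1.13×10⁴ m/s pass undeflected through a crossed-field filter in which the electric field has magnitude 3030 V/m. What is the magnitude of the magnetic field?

B = 0.268 T

Balance of forces in the selector: qE = qvB ⇒ B = E/v.
B = 3030/1.13×10⁴ = 0.268 T.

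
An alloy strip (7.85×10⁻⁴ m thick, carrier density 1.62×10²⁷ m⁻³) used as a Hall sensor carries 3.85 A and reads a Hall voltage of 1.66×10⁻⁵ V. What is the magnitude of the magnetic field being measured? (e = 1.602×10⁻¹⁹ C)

From V_H = IB/(n e t), B = V_H n e t / I.
B = (1.66×10⁻⁵)(1.62×10²⁷)(1.602×10⁻¹⁹)(7.85×10⁻⁴)/3.85 ≈ 0.878 T.

B ≈ 0.878 T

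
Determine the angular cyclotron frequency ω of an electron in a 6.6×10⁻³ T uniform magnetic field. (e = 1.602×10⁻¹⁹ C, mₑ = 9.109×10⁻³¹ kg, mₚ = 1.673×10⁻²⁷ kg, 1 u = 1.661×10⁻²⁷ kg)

ω ≈ 1.2×10⁹ rad/s

ω = |q|B/m.
ω = (1.602×10⁻¹⁹)(6.6×10⁻³)/9.109×10⁻³¹ ≈ 1.2×10⁹ rad/s.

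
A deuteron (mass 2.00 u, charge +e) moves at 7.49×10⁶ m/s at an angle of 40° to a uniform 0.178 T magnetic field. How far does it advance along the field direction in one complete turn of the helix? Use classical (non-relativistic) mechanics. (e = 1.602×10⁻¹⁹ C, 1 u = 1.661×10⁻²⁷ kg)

p ≈ 4.20 m

v∥ = v cosθ = 7.49×10⁶·cos40° ≈ 5.738×10⁶ m/s.
T = 2πm/(|q|B) = 2π(3.322×10⁻²⁷)/((1.602×10⁻¹⁹)(0.178)) ≈ 7.320×10⁻⁷ s.
pitch = v∥ T = (5.738×10⁶)(7.320×10⁻⁷) ≈ 4.20 m.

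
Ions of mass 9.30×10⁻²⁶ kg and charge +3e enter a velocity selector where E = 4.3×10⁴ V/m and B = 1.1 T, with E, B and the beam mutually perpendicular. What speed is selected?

v = 3.9×10⁴ m/s

Straight-line motion ⇒ electric and magnetic forces cancel, so E = vB.
v = E/B = 4.3×10⁴/1.1 = 3.9×10⁴ m/s.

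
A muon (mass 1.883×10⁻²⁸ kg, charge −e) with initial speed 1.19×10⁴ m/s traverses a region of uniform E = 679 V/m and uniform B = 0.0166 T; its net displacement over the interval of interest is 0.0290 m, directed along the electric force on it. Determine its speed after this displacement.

v_f ≈ 1.83×10⁵ m/s

B does no work; ΔKE = |q|E d.
½mv_f² = ½mv₀² + |q|Ed = ½(1.883×10⁻²⁸)(1.19×10⁴)² + (1.602×10⁻¹⁹)(679)(0.0290) ≈ 1.333×10⁻²⁰ J + 3.154×10⁻¹⁸ J ≈ 3.168×10⁻¹⁸ J.
v_f = √(2·3.168×10⁻¹⁸/1.883×10⁻²⁸) ≈ 1.83×10⁵ m/s.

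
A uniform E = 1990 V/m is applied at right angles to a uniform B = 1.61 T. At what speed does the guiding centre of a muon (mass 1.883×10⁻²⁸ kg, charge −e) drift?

v_d ≈ 1240 m/s

The steady drift has the magnetic force balancing the electric force, so v_d = E/B.
v_d = 1990/1.61 = 1240 m/s.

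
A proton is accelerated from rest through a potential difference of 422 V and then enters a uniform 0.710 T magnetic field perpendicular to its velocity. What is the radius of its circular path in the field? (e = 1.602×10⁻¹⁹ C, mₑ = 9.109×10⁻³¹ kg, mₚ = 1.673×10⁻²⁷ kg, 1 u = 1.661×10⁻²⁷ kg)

Acceleration: |q|V = ½mv² ⇒ v = √(2|q|V/m) = √(2·1.602×10⁻¹⁹·422/1.673×10⁻²⁷) ≈ 2.843×10⁵ m/s.
In the field: r = mv/(|q|B) = (1.673×10⁻²⁷)(2.843×10⁵)/((1.602×10⁻¹⁹)(0.710)) ≈ 4.18×10⁻³ m.

r ≈ 4.18×10⁻³ m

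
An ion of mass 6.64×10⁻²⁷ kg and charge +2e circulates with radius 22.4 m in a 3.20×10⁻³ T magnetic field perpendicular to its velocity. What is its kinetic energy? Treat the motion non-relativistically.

KE ≈ 3.97×10⁻¹⁴ J

v = |q|Br/m, then KE = ½mv² = (qBr)²/(2m).
v = (3.204×10⁻¹⁹)(3.20×10⁻³)(22.4)/6.64×10⁻²⁷ ≈ 3.459×10⁶ m/s.
KE = ½(6.64×10⁻²⁷)(3.459×10⁶)² ≈ 3.97×10⁻¹⁴ J.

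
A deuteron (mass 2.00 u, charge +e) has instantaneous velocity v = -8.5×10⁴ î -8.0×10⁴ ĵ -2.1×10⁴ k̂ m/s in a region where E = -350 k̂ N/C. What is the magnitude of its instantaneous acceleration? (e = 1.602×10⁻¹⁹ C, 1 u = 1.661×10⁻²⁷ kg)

Only an electric field acts, so F = qE = (1.602×10⁻¹⁹ C)·(0, 0, -350) = (0, 0, -5.61×10⁻¹⁷) N.
|a| = |F|/m = 5.607×10⁻¹⁷/3.322×10⁻²⁷ ≈ 1.69×10¹⁰ m/s².

|a| ≈ 1.69×10¹⁰ m/s²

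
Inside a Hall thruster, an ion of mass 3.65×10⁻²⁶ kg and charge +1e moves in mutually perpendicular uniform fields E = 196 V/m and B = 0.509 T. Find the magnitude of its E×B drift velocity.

In crossed fields the guiding centre drifts at v_d = |E×B|/B² = E/B, independent of charge and mass.
v_d = 196/0.509 = 385 m/s.

v_d ≈ 385 m/s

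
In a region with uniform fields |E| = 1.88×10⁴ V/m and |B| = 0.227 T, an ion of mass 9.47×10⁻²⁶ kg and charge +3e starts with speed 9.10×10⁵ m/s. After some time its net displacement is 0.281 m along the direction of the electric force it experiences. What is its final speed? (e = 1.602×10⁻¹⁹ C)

B does no work; ΔKE = |q|E d.
½mv_f² = ½mv₀² + |q|Ed = ½(9.47×10⁻²⁶)(9.10×10⁵)² + (4.806×10⁻¹⁹)(1.88×10⁴)(0.281) ≈ 3.921×10⁻¹⁴ J + 2.539×10⁻¹⁵ J ≈ 4.175×10⁻¹⁴ J.
v_f = √(2·4.175×10⁻¹⁴/9.47×10⁻²⁶) ≈ 9.39×10⁵ m/s.

v_f ≈ 9.39×10⁵ m/s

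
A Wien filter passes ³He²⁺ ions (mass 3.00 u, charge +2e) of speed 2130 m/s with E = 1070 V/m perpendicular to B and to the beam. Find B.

B = 0.502 T

Balance of forces in the selector: qE = qvB ⇒ B = E/v.
B = 1070/2130 = 0.502 T.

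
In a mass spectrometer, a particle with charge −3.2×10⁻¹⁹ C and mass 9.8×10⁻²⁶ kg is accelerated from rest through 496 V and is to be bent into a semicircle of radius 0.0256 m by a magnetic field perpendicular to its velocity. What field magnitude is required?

v = √(2|q|V/m) = √(2·3.2×10⁻¹⁹·496/9.8×10⁻²⁶) ≈ 5.691×10⁴ m/s.
B = mv/(|q|r) = (9.8×10⁻²⁶)(5.691×10⁴)/((3.2×10⁻¹⁹)(0.0256)) ≈ 0.681 T.

B ≈ 0.681 T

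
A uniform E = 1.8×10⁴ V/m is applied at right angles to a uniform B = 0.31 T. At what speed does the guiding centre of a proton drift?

v_d ≈ 5.8×10⁴ m/s

The steady drift has the magnetic force balancing the electric force, so v_d = E/B.
v_d = 1.8×10⁴/0.31 = 5.8×10⁴ m/s.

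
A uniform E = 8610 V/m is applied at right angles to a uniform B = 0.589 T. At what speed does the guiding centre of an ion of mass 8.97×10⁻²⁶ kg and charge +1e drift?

v_d ≈ 1.46×10⁴ m/s

The E×B drift speed is v_d = E/B.
v_d = 8610/0.589 = 1.46×10⁴ m/s.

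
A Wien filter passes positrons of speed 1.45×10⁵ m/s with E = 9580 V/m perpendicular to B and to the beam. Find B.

Balance of forces in the selector: qE = qvB ⇒ B = E/v.
B = 9580/1.45×10⁵ = 0.0661 T.

B = 0.0661 T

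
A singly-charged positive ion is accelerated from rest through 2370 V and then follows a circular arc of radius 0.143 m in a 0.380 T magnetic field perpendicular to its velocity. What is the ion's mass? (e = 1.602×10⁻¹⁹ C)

Combine |q|V = ½mv² and r = mv/(|q|B): eliminate v to get m = qB²r²/(2V).
m = (1.602×10⁻¹⁹)(0.380)²(0.143)²/(2·2370) ≈ 9.98×10⁻²⁶ kg.

m ≈ 9.98×10⁻²⁶ kg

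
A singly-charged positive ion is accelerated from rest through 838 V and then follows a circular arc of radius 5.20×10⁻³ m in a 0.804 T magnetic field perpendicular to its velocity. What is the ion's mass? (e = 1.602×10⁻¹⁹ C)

Combine |q|V = ½mv² and r = mv/(|q|B): eliminate v to get m = qB²r²/(2V).
m = (1.602×10⁻¹⁹)(0.804)²(5.20×10⁻³)²/(2·838) ≈ 1.67×10⁻²⁷ kg.

m ≈ 1.67×10⁻²⁷ kg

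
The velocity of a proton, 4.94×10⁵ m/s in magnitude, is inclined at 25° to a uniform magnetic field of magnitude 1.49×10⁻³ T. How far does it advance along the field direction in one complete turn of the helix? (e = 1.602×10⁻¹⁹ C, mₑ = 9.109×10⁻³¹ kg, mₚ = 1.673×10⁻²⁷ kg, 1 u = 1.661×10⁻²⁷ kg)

p ≈ 19.7 m

v∥ = v cosθ = 4.94×10⁵·cos25° ≈ 4.477×10⁵ m/s.
T = 2πm/(|q|B) = 2π(1.673×10⁻²⁷)/((1.602×10⁻¹⁹)(1.49×10⁻³)) ≈ 4.404×10⁻⁵ s.
pitch = v∥ T = (4.477×10⁵)(4.404×10⁻⁵) ≈ 19.7 m.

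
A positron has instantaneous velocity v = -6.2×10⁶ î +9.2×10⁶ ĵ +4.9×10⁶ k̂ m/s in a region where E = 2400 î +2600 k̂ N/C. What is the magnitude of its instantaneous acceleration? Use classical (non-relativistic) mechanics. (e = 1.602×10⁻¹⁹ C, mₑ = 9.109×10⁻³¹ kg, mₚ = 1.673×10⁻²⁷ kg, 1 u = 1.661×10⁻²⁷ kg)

Only an electric field acts, so F = qE = (1.602×10⁻¹⁹ C)·(2400, 0, 2600) = (3.84×10⁻¹⁶, 0, 4.17×10⁻¹⁶) N.
|a| = |F|/m = 5.668×10⁻¹⁶/9.109×10⁻³¹ ≈ 6.22×10¹⁴ m/s².

|a| ≈ 6.22×10¹⁴ m/s²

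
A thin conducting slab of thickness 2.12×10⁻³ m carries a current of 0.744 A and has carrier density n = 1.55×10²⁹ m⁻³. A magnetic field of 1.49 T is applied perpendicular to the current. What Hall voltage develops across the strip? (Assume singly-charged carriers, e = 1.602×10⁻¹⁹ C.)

V_H ≈ 2.11×10⁻⁸ V

V_H = IB/(n e t).
V_H = (0.744)(1.49)/((1.55×10²⁹)(1.602×10⁻¹⁹)(2.12×10⁻³)) ≈ 2.11×10⁻⁸ V.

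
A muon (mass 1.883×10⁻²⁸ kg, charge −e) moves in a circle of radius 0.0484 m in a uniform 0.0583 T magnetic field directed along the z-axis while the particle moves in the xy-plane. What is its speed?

From |q|vB = mv²/r, v = |q|Br/m.
v = (1.602×10⁻¹⁹)(0.0583)(0.0484)/1.883×10⁻²⁸ ≈ 2.40×10⁶ m/s.

v ≈ 2.40×10⁶ m/s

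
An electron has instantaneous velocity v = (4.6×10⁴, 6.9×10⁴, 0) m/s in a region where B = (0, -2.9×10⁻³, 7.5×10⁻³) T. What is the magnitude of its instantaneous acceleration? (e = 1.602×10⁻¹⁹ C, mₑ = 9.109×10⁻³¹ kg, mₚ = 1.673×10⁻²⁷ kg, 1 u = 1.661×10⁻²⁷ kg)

v×B = (518, -345, -133) N/C.
F = q v×B = (−1.602×10⁻¹⁹ C)·(518, -345, -133) = (-8.29×10⁻¹⁷, 5.53×10⁻¹⁷, 2.14×10⁻¹⁷) N.
|a| = |F|/m = 1.019×10⁻¹⁶/9.109×10⁻³¹ ≈ 1.12×10¹⁴ m/s².

|a| ≈ 1.12×10¹⁴ m/s²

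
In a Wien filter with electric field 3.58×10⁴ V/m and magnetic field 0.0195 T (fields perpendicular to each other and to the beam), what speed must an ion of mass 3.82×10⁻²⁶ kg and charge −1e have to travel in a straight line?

For undeflected motion the electric and magnetic forces balance: qE = qvB.
v = E/B = 3.58×10⁴/0.0195 = 1.84×10⁶ m/s.

v = 1.84×10⁶ m/s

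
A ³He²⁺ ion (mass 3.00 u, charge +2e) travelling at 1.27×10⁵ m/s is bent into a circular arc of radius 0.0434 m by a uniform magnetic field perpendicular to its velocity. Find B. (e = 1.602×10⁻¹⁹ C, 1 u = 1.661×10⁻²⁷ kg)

From |q|vB = mv²/r, B = mv/(|q|r).
B = (4.983×10⁻²⁷)(1.27×10⁵)/((3.204×10⁻¹⁹)(0.0434)) ≈ 0.0455 T.

B ≈ 0.0455 T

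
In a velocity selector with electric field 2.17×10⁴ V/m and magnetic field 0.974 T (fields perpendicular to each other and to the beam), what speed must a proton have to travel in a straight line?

v = 2.23×10⁴ m/s

Straight-line motion ⇒ electric and magnetic forces cancel, so E = vB.
v = E/B = 2.17×10⁴/0.974 = 2.23×10⁴ m/s.
The result is independent of the particle's charge and mass.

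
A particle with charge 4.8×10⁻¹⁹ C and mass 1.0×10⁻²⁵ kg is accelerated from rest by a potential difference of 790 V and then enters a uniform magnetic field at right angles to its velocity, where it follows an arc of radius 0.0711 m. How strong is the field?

v = √(2|q|V/m) = √(2·4.8×10⁻¹⁹·790/1.0×10⁻²⁵) ≈ 8.709×10⁴ m/s.
B = mv/(|q|r) = (1.0×10⁻²⁵)(8.709×10⁴)/((4.8×10⁻¹⁹)(0.0711)) ≈ 0.255 T.

B ≈ 0.255 T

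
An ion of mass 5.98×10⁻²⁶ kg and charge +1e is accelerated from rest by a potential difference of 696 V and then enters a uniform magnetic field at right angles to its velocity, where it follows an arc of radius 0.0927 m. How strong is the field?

B ≈ 0.246 T

v = √(2|q|V/m) = √(2·1.602×10⁻¹⁹·696/5.98×10⁻²⁶) ≈ 6.107×10⁴ m/s.
B = mv/(|q|r) = (5.98×10⁻²⁶)(6.107×10⁴)/((1.602×10⁻¹⁹)(0.0927)) ≈ 0.246 T.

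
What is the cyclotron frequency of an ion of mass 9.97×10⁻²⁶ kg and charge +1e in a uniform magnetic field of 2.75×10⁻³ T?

f = |q|B/(2πm).
f = (1.602×10⁻¹⁹)(2.75×10⁻³)/(2π·9.97×10⁻²⁶) ≈ 703 Hz.

f ≈ 703 Hz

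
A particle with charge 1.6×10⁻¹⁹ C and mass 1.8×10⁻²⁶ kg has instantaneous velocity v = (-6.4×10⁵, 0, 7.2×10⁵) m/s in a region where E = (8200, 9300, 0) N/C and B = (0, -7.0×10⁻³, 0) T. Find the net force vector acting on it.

F ≈ (2.12×10⁻¹⁵, 1.49×10⁻¹⁵, 7.17×10⁻¹⁶) N

v×B = (5040, 0, 4480) N/C.
E + v×B = (1.32×10⁴, 9300, 4480) N/C.
F = q(E + v×B) = (1.6×10⁻¹⁹ C)·(1.32×10⁴, 9300, 4480) = (2.12×10⁻¹⁵, 1.49×10⁻¹⁵, 7.17×10⁻¹⁶) N.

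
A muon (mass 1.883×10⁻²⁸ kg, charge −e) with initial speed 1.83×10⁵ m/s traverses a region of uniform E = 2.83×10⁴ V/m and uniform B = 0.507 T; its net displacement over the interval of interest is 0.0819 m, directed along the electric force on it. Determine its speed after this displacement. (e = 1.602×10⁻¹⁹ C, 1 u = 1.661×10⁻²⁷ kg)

v_f ≈ 1.99×10⁶ m/s

B does no work; ΔKE = |q|E d.
½mv_f² = ½mv₀² + |q|Ed = ½(1.883×10⁻²⁸)(1.83×10⁵)² + (1.602×10⁻¹⁹)(2.83×10⁴)(0.0819) ≈ 3.153×10⁻¹⁸ J + 3.713×10⁻¹⁶ J ≈ 3.745×10⁻¹⁶ J.
v_f = √(2·3.745×10⁻¹⁶/1.883×10⁻²⁸) ≈ 1.99×10⁶ m/s.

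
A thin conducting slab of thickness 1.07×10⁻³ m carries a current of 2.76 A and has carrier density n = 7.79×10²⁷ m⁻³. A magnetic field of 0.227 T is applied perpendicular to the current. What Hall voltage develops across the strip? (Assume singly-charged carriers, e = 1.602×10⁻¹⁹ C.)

V_H ≈ 4.69×10⁻⁷ V

V_H = IB/(n e t).
V_H = (2.76)(0.227)/((7.79×10²⁷)(1.602×10⁻¹⁹)(1.07×10⁻³)) ≈ 4.69×10⁻⁷ V.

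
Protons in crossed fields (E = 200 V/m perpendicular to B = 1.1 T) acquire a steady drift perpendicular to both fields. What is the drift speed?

The E×B drift speed is v_d = E/B.
v_d = 200/1.1 = 180 m/s.

v_d ≈ 180 m/s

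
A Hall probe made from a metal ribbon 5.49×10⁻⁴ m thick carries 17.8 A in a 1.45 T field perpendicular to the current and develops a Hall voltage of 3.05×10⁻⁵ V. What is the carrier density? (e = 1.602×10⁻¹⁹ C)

From V_H = IB/(n e t), n = IB/(V_H e t).
n = (17.8)(1.45)/((3.05×10⁻⁵)(1.602×10⁻¹⁹)(5.49×10⁻⁴)) ≈ 9.62×10²⁷ m⁻³.

n ≈ 9.62×10²⁷ m⁻³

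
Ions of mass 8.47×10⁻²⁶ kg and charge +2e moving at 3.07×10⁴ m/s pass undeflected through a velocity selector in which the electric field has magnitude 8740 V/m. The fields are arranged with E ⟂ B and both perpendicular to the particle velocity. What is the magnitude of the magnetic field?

B = 0.285 T

Balance of forces in the selector: qE = qvB ⇒ B = E/v.
B = 8740/3.07×10⁴ = 0.285 T.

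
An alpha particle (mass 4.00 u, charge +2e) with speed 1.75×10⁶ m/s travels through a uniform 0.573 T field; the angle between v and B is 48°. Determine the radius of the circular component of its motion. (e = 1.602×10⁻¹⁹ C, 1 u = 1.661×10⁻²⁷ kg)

r ≈ 0.0471 m

v⊥ = v sinθ = 1.75×10⁶·sin48° ≈ 1.301×10⁶ m/s.
r = m v⊥/(|q|B) = (6.644×10⁻²⁷)(1.301×10⁶)/((3.204×10⁻¹⁹)(0.573)) ≈ 0.0471 m.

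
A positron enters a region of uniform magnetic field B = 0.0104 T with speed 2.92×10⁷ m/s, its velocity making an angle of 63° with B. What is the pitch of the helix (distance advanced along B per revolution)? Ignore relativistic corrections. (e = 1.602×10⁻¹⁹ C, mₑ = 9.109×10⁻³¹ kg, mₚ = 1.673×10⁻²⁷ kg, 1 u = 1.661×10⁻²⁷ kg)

p ≈ 0.0455 m

v∥ = v cosθ = 2.92×10⁷·cos63° ≈ 1.326×10⁷ m/s.
T = 2πm/(|q|B) = 2π(9.109×10⁻³¹)/((1.602×10⁻¹⁹)(0.0104)) ≈ 3.435×10⁻⁹ s.
pitch = v∥ T = (1.326×10⁷)(3.435×10⁻⁹) ≈ 0.0455 m.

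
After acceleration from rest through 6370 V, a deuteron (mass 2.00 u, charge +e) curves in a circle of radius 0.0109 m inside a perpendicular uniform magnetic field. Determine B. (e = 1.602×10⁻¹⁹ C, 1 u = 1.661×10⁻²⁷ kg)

B ≈ 1.49 T

v = √(2|q|V/m) = √(2·1.602×10⁻¹⁹·6370/3.322×10⁻²⁷) ≈ 7.838×10⁵ m/s.
B = mv/(|q|r) = (3.322×10⁻²⁷)(7.838×10⁵)/((1.602×10⁻¹⁹)(0.0109)) ≈ 1.49 T.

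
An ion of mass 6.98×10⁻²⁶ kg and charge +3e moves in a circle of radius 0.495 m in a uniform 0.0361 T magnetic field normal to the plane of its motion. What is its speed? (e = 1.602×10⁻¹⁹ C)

From |q|vB = mv²/r, v = |q|Br/m.
v = (4.806×10⁻¹⁹)(0.0361)(0.495)/6.98×10⁻²⁶ ≈ 1.23×10⁵ m/s.

v ≈ 1.23×10⁵ m/s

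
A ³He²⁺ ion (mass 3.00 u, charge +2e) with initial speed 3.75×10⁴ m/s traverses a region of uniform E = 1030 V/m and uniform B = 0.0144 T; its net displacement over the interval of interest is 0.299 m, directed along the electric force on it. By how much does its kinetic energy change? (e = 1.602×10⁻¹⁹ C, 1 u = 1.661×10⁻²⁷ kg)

ΔKE ≈ 9.87×10⁻¹⁷ J

The magnetic force is always ⟂ v and does no work; only the electric force changes KE.
ΔKE = F_E · d = |q|E d = (3.204×10⁻¹⁹)(1030)(0.299) ≈ 9.87×10⁻¹⁷ J.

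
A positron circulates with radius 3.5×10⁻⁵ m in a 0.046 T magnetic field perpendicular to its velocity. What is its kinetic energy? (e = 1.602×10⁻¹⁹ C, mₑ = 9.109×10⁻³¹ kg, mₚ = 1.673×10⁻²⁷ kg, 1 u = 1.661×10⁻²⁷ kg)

KE ≈ 0.23 eV

v = |q|Br/m, then KE = ½mv² = (qBr)²/(2m).
v = (1.602×10⁻¹⁹)(0.046)(3.5×10⁻⁵)/9.109×10⁻³¹ ≈ 2.832×10⁵ m/s.
KE = ½(9.109×10⁻³¹)(2.832×10⁵)² ≈ 3.7×10⁻²⁰ J = 0.23 eV.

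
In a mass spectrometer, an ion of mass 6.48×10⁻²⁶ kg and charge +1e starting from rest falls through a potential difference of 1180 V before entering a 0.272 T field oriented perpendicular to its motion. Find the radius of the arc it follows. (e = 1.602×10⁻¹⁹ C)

Acceleration: |q|V = ½mv² ⇒ v = √(2|q|V/m) = √(2·1.602×10⁻¹⁹·1180/6.48×10⁻²⁶) ≈ 7.638×10⁴ m/s.
In the field: r = mv/(|q|B) = (6.48×10⁻²⁶)(7.638×10⁴)/((1.602×10⁻¹⁹)(0.272)) ≈ 0.114 m.

r ≈ 0.114 m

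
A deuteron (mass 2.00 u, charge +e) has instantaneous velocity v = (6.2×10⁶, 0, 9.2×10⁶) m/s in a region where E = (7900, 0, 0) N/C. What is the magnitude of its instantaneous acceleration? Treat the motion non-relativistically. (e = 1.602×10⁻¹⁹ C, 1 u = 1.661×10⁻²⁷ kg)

Only an electric field acts, so F = qE = (1.602×10⁻¹⁹ C)·(7900, 0, 0) = (1.27×10⁻¹⁵, 0, 0) N.
|a| = |F|/m = 1.266×10⁻¹⁵/3.322×10⁻²⁷ ≈ 3.81×10¹¹ m/s².

|a| ≈ 3.81×10¹¹ m/s²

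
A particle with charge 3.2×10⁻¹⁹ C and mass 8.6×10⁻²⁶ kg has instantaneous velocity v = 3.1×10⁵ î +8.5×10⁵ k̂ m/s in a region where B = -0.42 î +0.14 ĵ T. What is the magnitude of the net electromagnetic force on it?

v×B = (-1.19×10⁵, -3.57×10⁵, 4.34×10⁴) N/C.
F = q v×B = (3.2×10⁻¹⁹ C)·(-1.19×10⁵, -3.57×10⁵, 4.34×10⁴) = (-3.81×10⁻¹⁴, -1.14×10⁻¹³, 1.39×10⁻¹⁴) N.
|F| = 1.21×10⁻¹³ N.

|F| ≈ 1.21×10⁻¹³ N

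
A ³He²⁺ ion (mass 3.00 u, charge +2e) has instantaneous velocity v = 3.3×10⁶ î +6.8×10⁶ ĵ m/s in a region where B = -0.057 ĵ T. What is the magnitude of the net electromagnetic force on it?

|F| ≈ 6.03×10⁻¹⁴ N

v×B = (0, 0, -1.88×10⁵) N/C.
F = q v×B = (3.204×10⁻¹⁹ C)·(0, 0, -1.88×10⁵) = (0, 0, -6.03×10⁻¹⁴) N.
|F| = 6.03×10⁻¹⁴ N.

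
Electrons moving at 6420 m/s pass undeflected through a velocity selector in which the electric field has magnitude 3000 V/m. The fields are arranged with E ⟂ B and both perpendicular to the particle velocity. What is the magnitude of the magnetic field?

B = 0.467 T

Balance of forces in the selector: qE = qvB ⇒ B = E/v.
B = 3000/6420 = 0.467 T.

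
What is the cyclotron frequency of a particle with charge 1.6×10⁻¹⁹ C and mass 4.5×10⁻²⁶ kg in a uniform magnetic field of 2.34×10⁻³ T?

f ≈ 1320 Hz

f = |q|B/(2πm).
f = (1.6×10⁻¹⁹)(2.34×10⁻³)/(2π·4.5×10⁻²⁶) ≈ 1320 Hz.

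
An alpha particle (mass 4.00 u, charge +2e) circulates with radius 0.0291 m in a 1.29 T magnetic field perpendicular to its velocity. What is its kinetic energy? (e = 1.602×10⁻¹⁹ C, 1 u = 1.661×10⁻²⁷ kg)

v = |q|Br/m, then KE = ½mv² = (qBr)²/(2m).
v = (3.204×10⁻¹⁹)(1.29)(0.0291)/6.644×10⁻²⁷ ≈ 1.810×10⁶ m/s.
KE = ½(6.644×10⁻²⁷)(1.810×10⁶)² ≈ 1.09×10⁻¹⁴ J.

KE ≈ 1.09×10⁻¹⁴ J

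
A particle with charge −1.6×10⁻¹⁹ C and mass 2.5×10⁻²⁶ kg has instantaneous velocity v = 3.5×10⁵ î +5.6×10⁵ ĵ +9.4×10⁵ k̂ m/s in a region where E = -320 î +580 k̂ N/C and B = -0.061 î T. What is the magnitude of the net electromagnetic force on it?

|F| ≈ 1.07×10⁻¹⁴ N

v×B = (0, -5.73×10⁴, 3.42×10⁴) N/C.
E + v×B = (-320, -5.73×10⁴, 3.47×10⁴) N/C.
F = q(E + v×B) = (−1.6×10⁻¹⁹ C)·(-320, -5.73×10⁴, 3.47×10⁴) = (5.12×10⁻¹⁷, 9.17×10⁻¹⁵, -5.56×10⁻¹⁵) N.
|F| = 1.07×10⁻¹⁴ N.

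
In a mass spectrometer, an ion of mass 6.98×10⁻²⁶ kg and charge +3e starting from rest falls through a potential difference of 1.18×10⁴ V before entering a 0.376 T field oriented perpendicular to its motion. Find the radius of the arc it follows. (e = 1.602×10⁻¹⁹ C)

Acceleration: |q|V = ½mv² ⇒ v = √(2|q|V/m) = √(2·4.806×10⁻¹⁹·1.18×10⁴/6.98×10⁻²⁶) ≈ 4.031×10⁵ m/s.
In the field: r = mv/(|q|B) = (6.98×10⁻²⁶)(4.031×10⁵)/((4.806×10⁻¹⁹)(0.376)) ≈ 0.156 m.

r ≈ 0.156 m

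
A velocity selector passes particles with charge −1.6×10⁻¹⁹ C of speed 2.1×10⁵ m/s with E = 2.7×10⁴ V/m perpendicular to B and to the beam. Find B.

B = 0.13 T

Balance of forces in the selector: qE = qvB ⇒ B = E/v.
B = 2.7×10⁴/2.1×10⁵ = 0.13 T.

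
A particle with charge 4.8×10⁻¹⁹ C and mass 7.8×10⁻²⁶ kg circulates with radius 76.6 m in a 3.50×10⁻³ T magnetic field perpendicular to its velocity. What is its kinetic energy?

KE ≈ 1.06×10⁻¹³ J

v = |q|Br/m, then KE = ½mv² = (qBr)²/(2m).
v = (4.8×10⁻¹⁹)(3.50×10⁻³)(76.6)/7.8×10⁻²⁶ ≈ 1.650×10⁶ m/s.
KE = ½(7.8×10⁻²⁶)(1.650×10⁶)² ≈ 1.06×10⁻¹³ J.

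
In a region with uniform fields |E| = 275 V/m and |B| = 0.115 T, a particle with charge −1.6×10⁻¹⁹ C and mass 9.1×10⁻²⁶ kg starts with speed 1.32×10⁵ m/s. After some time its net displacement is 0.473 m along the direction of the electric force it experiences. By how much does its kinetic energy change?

The magnetic force is always ⟂ v and does no work; only the electric force changes KE.
ΔKE = F_E · d = |q|E d = (1.6×10⁻¹⁹)(275)(0.473) ≈ 2.08×10⁻¹⁷ J.

ΔKE ≈ 2.08×10⁻¹⁷ J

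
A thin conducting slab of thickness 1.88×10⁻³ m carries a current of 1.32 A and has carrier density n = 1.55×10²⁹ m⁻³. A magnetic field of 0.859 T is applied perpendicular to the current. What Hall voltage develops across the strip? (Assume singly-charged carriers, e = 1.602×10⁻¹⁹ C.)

V_H ≈ 2.43×10⁻⁸ V

V_H = IB/(n e t).
V_H = (1.32)(0.859)/((1.55×10²⁹)(1.602×10⁻¹⁹)(1.88×10⁻³)) ≈ 2.43×10⁻⁸ V.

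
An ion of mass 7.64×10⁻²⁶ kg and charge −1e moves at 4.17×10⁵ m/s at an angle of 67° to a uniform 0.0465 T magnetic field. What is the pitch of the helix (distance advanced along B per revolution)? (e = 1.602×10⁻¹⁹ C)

p ≈ 10.5 m

v∥ = v cosθ = 4.17×10⁵·cos67° ≈ 1.629×10⁵ m/s.
T = 2πm/(|q|B) = 2π(7.64×10⁻²⁶)/((1.602×10⁻¹⁹)(0.0465)) ≈ 6.444×10⁻⁵ s.
pitch = v∥ T = (1.629×10⁵)(6.444×10⁻⁵) ≈ 10.5 m.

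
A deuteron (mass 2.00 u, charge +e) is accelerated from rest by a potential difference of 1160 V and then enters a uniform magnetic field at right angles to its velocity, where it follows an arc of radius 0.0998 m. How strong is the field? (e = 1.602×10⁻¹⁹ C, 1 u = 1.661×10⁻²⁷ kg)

v = √(2|q|V/m) = √(2·1.602×10⁻¹⁹·1160/3.322×10⁻²⁷) ≈ 3.345×10⁵ m/s.
B = mv/(|q|r) = (3.322×10⁻²⁷)(3.345×10⁵)/((1.602×10⁻¹⁹)(0.0998)) ≈ 0.0695 T.

B ≈ 0.0695 T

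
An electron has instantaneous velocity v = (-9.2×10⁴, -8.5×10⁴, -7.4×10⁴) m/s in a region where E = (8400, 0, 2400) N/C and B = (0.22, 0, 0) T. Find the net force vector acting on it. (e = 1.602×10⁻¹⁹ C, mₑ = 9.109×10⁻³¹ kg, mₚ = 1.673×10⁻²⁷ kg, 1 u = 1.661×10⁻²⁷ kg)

F ≈ (-1.35×10⁻¹⁵, 2.61×10⁻¹⁵, -3.38×10⁻¹⁵) N

v×B = (0, -1.63×10⁴, 1.87×10⁴) N/C.
E + v×B = (8400, -1.63×10⁴, 2.11×10⁴) N/C.
F = q(E + v×B) = (−1.602×10⁻¹⁹ C)·(8400, -1.63×10⁴, 2.11×10⁴) = (-1.35×10⁻¹⁵, 2.61×10⁻¹⁵, -3.38×10⁻¹⁵) N.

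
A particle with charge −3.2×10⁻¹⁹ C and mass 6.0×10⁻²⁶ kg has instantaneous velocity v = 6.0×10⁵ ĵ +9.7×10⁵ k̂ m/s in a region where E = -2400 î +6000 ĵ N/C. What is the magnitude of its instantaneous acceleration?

Only an electric field acts, so F = qE = (−3.2×10⁻¹⁹ C)·(-2400, 6000, 0) = (7.68×10⁻¹⁶, -1.92×10⁻¹⁵, 0) N.
|a| = |F|/m = 2.068×10⁻¹⁵/6.0×10⁻²⁶ ≈ 3.45×10¹⁰ m/s².

|a| ≈ 3.45×10¹⁰ m/s²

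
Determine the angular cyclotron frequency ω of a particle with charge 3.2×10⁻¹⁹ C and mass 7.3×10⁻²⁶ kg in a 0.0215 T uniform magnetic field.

ω = |q|B/m.
ω = (3.2×10⁻¹⁹)(0.0215)/7.3×10⁻²⁶ ≈ 9.42×10⁴ rad/s.

ω ≈ 9.42×10⁴ rad/s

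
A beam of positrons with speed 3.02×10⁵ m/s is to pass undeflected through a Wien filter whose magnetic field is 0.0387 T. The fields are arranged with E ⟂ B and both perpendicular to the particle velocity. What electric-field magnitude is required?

For straight-line motion qE = qvB, so E = vB.
E = 3.02×10⁵ × 0.0387 = 1.17×10⁴ V/m.

E = 1.17×10⁴ V/m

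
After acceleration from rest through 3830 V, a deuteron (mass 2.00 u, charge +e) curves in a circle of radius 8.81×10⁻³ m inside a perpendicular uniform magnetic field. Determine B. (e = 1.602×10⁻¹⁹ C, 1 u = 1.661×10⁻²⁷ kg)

v = √(2|q|V/m) = √(2·1.602×10⁻¹⁹·3830/3.322×10⁻²⁷) ≈ 6.078×10⁵ m/s.
B = mv/(|q|r) = (3.322×10⁻²⁷)(6.078×10⁵)/((1.602×10⁻¹⁹)(8.81×10⁻³)) ≈ 1.43 T.

B ≈ 1.43 T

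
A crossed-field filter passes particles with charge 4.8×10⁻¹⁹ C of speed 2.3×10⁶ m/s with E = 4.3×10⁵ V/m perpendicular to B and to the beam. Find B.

B = 0.19 T

Balance of forces in the selector: qE = qvB ⇒ B = E/v.
B = 4.3×10⁵/2.3×10⁶ = 0.19 T.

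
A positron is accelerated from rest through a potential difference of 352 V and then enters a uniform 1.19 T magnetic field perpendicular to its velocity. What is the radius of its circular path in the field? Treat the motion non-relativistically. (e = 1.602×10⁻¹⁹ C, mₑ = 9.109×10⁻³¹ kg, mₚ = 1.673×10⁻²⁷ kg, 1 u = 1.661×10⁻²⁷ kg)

r ≈ 5.32×10⁻⁵ m

Acceleration: |q|V = ½mv² ⇒ v = √(2|q|V/m) = √(2·1.602×10⁻¹⁹·352/9.109×10⁻³¹) ≈ 1.113×10⁷ m/s.
In the field: r = mv/(|q|B) = (9.109×10⁻³¹)(1.113×10⁷)/((1.602×10⁻¹⁹)(1.19)) ≈ 5.32×10⁻⁵ m.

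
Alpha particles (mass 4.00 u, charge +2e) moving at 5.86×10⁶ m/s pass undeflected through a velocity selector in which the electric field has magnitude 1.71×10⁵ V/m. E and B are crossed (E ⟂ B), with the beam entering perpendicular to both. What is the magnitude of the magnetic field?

B = 0.0292 T

Balance of forces in the selector: qE = qvB ⇒ B = E/v.
B = 1.71×10⁵/5.86×10⁶ = 0.0292 T.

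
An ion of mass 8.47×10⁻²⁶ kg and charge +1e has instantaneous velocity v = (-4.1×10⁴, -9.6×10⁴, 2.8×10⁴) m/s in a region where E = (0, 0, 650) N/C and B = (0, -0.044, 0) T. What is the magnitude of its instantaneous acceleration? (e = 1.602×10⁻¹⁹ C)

|a| ≈ 5.19×10⁹ m/s²

v×B = (1230, 0, 1800) N/C.
E + v×B = (1230, 0, 2450) N/C.
F = q(E + v×B) = (1.602×10⁻¹⁹ C)·(1230, 0, 2450) = (1.97×10⁻¹⁶, 0, 3.93×10⁻¹⁶) N.
|a| = |F|/m = 4.399×10⁻¹⁶/8.47×10⁻²⁶ ≈ 5.19×10⁹ m/s².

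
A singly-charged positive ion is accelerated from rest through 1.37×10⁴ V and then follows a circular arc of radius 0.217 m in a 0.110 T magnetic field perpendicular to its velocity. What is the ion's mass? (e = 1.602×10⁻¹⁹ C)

m ≈ 3.33×10⁻²⁷ kg

Combine |q|V = ½mv² and r = mv/(|q|B): eliminate v to get m = qB²r²/(2V).
m = (1.602×10⁻¹⁹)(0.110)²(0.217)²/(2·1.37×10⁴) ≈ 3.33×10⁻²⁷ kg.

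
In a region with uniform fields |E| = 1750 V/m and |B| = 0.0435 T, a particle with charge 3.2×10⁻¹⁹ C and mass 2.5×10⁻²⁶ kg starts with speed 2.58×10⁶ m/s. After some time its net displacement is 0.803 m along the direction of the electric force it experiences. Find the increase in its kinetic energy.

ΔKE ≈ 4.50×10⁻¹⁶ J

The magnetic force is always ⟂ v and does no work; only the electric force changes KE.
ΔKE = F_E · d = |q|E d = (3.2×10⁻¹⁹)(1750)(0.803) ≈ 4.50×10⁻¹⁶ J.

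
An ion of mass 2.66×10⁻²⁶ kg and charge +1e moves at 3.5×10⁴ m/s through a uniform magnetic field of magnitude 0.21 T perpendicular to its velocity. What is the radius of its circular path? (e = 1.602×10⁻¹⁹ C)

The magnetic force provides the centripetal force: |q|vB = mv²/r.
r = mv/(|q|B) = (2.66×10⁻²⁶)(3.5×10⁴)/((1.602×10⁻¹⁹)(0.21)) ≈ 0.028 m.

r ≈ 0.028 m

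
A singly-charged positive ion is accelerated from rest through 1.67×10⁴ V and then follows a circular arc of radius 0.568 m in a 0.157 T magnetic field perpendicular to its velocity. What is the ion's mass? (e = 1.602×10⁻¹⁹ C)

m ≈ 3.81×10⁻²⁶ kg

Combine |q|V = ½mv² and r = mv/(|q|B): eliminate v to get m = qB²r²/(2V).
m = (1.602×10⁻¹⁹)(0.157)²(0.568)²/(2·1.67×10⁴) ≈ 3.81×10⁻²⁶ kg.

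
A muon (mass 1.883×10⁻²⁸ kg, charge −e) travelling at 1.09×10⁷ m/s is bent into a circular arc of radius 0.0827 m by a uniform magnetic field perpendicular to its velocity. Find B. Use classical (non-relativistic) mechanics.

B ≈ 0.155 T

From |q|vB = mv²/r, B = mv/(|q|r).
B = (1.883×10⁻²⁸)(1.09×10⁷)/((1.602×10⁻¹⁹)(0.0827)) ≈ 0.155 T.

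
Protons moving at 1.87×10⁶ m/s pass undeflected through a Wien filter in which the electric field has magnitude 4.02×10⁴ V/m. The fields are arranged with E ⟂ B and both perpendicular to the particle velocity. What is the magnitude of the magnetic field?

B = 0.0215 T

Balance of forces in the selector: qE = qvB ⇒ B = E/v.
B = 4.02×10⁴/1.87×10⁶ = 0.0215 T.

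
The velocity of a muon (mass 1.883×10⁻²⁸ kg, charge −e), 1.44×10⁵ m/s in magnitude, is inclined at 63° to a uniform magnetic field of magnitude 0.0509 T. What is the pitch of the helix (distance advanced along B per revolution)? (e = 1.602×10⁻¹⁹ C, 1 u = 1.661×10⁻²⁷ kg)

p ≈ 9.49×10⁻³ m

v∥ = v cosθ = 1.44×10⁵·cos63° ≈ 6.537×10⁴ m/s.
T = 2πm/(|q|B) = 2π(1.883×10⁻²⁸)/((1.602×10⁻¹⁹)(0.0509)) ≈ 1.451×10⁻⁷ s.
pitch = v∥ T = (6.537×10⁴)(1.451×10⁻⁷) ≈ 9.49×10⁻³ m.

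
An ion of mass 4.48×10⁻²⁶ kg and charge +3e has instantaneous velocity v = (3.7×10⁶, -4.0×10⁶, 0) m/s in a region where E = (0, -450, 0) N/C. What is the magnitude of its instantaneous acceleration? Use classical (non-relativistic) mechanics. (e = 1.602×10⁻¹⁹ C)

Only an electric field acts, so F = qE = (4.806×10⁻¹⁹ C)·(0, -450, 0) = (0, -2.16×10⁻¹⁶, 0) N.
|a| = |F|/m = 2.163×10⁻¹⁶/4.48×10⁻²⁶ ≈ 4.83×10⁹ m/s².

|a| ≈ 4.83×10⁹ m/s²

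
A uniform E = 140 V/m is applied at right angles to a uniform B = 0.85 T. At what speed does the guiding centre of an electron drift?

v_d ≈ 160 m/s

In crossed fields the guiding centre drifts at v_d = |E×B|/B² = E/B, independent of charge and mass.
v_d = 140/0.85 = 160 m/s.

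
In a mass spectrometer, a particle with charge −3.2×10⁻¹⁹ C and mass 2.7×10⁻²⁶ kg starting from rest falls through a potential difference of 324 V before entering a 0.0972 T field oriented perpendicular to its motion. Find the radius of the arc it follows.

r ≈ 0.0761 m

Acceleration: |q|V = ½mv² ⇒ v = √(2|q|V/m) = √(2·3.2×10⁻¹⁹·324/2.7×10⁻²⁶) ≈ 8.764×10⁴ m/s.
In the field: r = mv/(|q|B) = (2.7×10⁻²⁶)(8.764×10⁴)/((3.2×10⁻¹⁹)(0.0972)) ≈ 0.0761 m.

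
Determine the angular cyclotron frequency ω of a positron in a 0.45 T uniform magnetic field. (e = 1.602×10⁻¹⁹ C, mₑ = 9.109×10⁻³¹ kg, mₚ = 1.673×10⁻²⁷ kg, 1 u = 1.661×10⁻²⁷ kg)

ω = |q|B/m.
ω = (1.602×10⁻¹⁹)(0.45)/9.109×10⁻³¹ ≈ 7.9×10¹⁰ rad/s.

ω ≈ 7.9×10¹⁰ rad/s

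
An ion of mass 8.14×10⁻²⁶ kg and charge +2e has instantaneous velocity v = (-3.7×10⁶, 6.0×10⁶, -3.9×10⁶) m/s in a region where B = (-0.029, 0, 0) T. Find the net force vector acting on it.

F ≈ (0, 3.62×10⁻¹⁴, 5.57×10⁻¹⁴) N

v×B = (0, 1.13×10⁵, 1.74×10⁵) N/C.
F = q v×B = (3.204×10⁻¹⁹ C)·(0, 1.13×10⁵, 1.74×10⁵) = (0, 3.62×10⁻¹⁴, 5.57×10⁻¹⁴) N.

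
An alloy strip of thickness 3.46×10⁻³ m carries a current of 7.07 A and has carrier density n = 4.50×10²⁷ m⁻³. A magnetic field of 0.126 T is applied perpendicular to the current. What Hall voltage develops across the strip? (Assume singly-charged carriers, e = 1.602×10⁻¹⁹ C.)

V_H ≈ 3.57×10⁻⁷ V

V_H = IB/(n e t).
V_H = (7.07)(0.126)/((4.50×10²⁷)(1.602×10⁻¹⁹)(3.46×10⁻³)) ≈ 3.57×10⁻⁷ V.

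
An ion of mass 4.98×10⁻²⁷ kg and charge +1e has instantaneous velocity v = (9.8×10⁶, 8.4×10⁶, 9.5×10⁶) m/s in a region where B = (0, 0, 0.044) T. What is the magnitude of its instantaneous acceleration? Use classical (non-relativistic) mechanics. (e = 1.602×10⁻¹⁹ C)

|a| ≈ 1.83×10¹³ m/s²

v×B = (3.70×10⁵, -4.31×10⁵, 0) N/C.
F = q v×B = (1.602×10⁻¹⁹ C)·(3.70×10⁵, -4.31×10⁵, 0) = (5.92×10⁻¹⁴, -6.91×10⁻¹⁴, 0) N.
|a| = |F|/m = 9.098×10⁻¹⁴/4.98×10⁻²⁷ ≈ 1.83×10¹³ m/s².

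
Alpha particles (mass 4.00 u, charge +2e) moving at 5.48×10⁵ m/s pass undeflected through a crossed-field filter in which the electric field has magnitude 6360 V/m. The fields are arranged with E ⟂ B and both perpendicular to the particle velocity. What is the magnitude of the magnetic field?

Balance of forces in the selector: qE = qvB ⇒ B = E/v.
B = 6360/5.48×10⁵ = 0.0116 T.

B = 0.0116 T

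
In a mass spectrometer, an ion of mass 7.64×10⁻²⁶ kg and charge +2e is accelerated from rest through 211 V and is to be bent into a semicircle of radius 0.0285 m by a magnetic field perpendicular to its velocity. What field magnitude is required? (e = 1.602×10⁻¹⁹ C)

v = √(2|q|V/m) = √(2·3.204×10⁻¹⁹·211/7.64×10⁻²⁶) ≈ 4.207×10⁴ m/s.
B = mv/(|q|r) = (7.64×10⁻²⁶)(4.207×10⁴)/((3.204×10⁻¹⁹)(0.0285)) ≈ 0.352 T.

B ≈ 0.352 T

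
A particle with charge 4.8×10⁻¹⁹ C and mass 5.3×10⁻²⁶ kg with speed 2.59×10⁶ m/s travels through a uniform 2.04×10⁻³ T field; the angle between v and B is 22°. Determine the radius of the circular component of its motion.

r ≈ 52.5 m

v⊥ = v sinθ = 2.59×10⁶·sin22° ≈ 9.702×10⁵ m/s.
r = m v⊥/(|q|B) = (5.3×10⁻²⁶)(9.702×10⁵)/((4.8×10⁻¹⁹)(2.04×10⁻³)) ≈ 52.5 m.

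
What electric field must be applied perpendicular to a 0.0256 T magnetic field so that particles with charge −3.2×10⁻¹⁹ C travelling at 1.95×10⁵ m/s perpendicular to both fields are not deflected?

E = 4990 V/m

For straight-line motion qE = qvB, so E = vB.
E = 1.95×10⁵ × 0.0256 = 4990 V/m.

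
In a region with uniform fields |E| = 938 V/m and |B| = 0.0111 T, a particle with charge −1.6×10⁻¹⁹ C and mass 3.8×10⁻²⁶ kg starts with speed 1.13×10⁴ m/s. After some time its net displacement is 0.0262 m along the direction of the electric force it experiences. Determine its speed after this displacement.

B does no work; ΔKE = |q|E d.
½mv_f² = ½mv₀² + |q|Ed = ½(3.8×10⁻²⁶)(1.13×10⁴)² + (1.6×10⁻¹⁹)(938)(0.0262) ≈ 2.426×10⁻¹⁸ J + 3.932×10⁻¹⁸ J ≈ 6.358×10⁻¹⁸ J.
v_f = √(2·6.358×10⁻¹⁸/3.8×10⁻²⁶) ≈ 1.83×10⁴ m/s.

v_f ≈ 1.83×10⁴ m/s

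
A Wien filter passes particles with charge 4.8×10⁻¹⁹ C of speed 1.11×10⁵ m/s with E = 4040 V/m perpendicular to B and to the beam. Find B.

Balance of forces in the selector: qE = qvB ⇒ B = E/v.
B = 4040/1.11×10⁵ = 0.0364 T.

B = 0.0364 T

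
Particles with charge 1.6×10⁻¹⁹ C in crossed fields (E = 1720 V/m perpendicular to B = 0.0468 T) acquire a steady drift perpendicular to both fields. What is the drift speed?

The steady drift has the magnetic force balancing the electric force, so v_d = E/B.
v_d = 1720/0.0468 = 3.68×10⁴ m/s.

v_d ≈ 3.68×10⁴ m/s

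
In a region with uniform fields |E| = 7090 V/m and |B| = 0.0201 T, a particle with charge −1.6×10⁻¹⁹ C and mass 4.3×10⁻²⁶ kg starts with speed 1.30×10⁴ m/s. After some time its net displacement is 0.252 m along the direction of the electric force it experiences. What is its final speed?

B does no work; ΔKE = |q|E d.
½mv_f² = ½mv₀² + |q|Ed = ½(4.3×10⁻²⁶)(1.30×10⁴)² + (1.6×10⁻¹⁹)(7090)(0.252) ≈ 3.633×10⁻¹⁸ J + 2.859×10⁻¹⁶ J ≈ 2.895×10⁻¹⁶ J.
v_f = √(2·2.895×10⁻¹⁶/4.3×10⁻²⁶) ≈ 1.16×10⁵ m/s.

v_f ≈ 1.16×10⁵ m/s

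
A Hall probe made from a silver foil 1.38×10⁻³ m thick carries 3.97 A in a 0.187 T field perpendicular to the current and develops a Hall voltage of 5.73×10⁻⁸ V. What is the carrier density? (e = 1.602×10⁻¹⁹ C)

From V_H = IB/(n e t), n = IB/(V_H e t).
n = (3.97)(0.187)/((5.73×10⁻⁸)(1.602×10⁻¹⁹)(1.38×10⁻³)) ≈ 5.86×10²⁸ m⁻³.

n ≈ 5.86×10²⁸ m⁻³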